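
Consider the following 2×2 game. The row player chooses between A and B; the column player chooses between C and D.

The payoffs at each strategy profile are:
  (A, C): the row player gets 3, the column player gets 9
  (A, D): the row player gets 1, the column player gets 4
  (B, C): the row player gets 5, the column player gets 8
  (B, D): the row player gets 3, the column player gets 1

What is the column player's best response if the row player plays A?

Against A, the column player earns 9 from C and 4 from D.
So C is the best response.

C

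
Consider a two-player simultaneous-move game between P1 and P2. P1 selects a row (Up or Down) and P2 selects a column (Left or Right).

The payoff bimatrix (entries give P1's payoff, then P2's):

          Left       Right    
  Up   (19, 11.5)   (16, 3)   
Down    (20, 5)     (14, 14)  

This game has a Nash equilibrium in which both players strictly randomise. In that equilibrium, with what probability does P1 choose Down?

17/35

Let p be the probability that P1 plays Up. In a completely mixed equilibrium, P2 must be indifferent between Left and Right.
P2's expected payoff from Left is 11.5p + 5(1−p); from Right it is 3p + 14(1−p).
Setting these equal: 6.5p + 5 = −11p + 14, so p = 18/35.
Therefore P1 plays Down with probability 1 − 18/35 = 17/35.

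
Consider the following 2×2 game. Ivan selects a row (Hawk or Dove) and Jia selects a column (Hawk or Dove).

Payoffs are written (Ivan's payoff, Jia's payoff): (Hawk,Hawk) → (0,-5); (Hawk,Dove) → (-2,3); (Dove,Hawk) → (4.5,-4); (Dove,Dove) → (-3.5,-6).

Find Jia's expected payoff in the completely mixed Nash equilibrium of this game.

-21/5

First find x, the probability Ivan plays Hawk, from Jia's indifference between Hawk and Dove: −5x − 4(1−x) = 3x − 6(1−x), giving x = 1/5.
Since Jia is indifferent in equilibrium, Jia's expected payoff equals the payoff from either column against (1/5, 4/5). Using Hawk: −5(1/5) − 4(4/5) = -21/5.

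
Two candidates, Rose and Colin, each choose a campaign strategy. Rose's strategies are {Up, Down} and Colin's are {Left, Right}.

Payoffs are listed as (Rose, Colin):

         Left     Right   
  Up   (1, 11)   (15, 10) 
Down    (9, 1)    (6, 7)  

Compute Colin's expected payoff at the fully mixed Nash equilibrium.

First find x, the probability Rose plays Up, from Colin's indifference between Left and Right: 11x + (1−x) = 10x + 7(1−x), giving x = 6/7.
Since Colin is indifferent in equilibrium, Colin's expected payoff equals the payoff from either column against (6/7, 1/7). Using Left: 11(6/7) + (1/7) = 67/7.

67/7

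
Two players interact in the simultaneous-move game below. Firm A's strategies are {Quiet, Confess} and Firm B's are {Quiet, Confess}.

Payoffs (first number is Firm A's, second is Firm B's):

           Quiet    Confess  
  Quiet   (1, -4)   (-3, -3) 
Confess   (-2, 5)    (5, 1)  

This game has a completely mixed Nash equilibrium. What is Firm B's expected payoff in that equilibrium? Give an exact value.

First find p, the probability Firm A plays Quiet, from Firm B's indifference between Quiet and Confess: −4p + 5(1−p) = −3p + (1−p), giving p = 4/5.
Since Firm B is indifferent in equilibrium, Firm B's expected payoff equals the payoff from either column against (4/5, 1/5). Using Quiet: −4(4/5) + 5(1/5) = -11/5.

-11/5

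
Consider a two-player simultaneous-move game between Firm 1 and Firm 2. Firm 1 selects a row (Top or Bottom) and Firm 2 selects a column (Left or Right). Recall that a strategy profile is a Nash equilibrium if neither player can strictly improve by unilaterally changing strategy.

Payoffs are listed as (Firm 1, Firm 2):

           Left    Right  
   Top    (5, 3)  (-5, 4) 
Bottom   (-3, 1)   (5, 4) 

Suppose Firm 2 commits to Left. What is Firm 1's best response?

Against Left, Firm 1 earns 5 from Top and -3 from Bottom.
So Top is the best response.

Top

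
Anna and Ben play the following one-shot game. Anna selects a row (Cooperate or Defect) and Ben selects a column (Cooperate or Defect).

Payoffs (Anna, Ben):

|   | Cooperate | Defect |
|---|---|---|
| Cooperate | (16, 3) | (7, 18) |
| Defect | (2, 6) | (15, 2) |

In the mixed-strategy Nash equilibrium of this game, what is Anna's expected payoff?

113/11

First find y, the probability Ben plays Cooperate, from Anna's indifference between Cooperate and Defect: 16y + 7(1−y) = 2y + 15(1−y), giving y = 4/11.
Since Anna is indifferent in equilibrium, Anna's expected payoff equals the payoff from either row against (4/11, 7/11). Using Cooperate: 16(4/11) + 7(7/11) = 113/11.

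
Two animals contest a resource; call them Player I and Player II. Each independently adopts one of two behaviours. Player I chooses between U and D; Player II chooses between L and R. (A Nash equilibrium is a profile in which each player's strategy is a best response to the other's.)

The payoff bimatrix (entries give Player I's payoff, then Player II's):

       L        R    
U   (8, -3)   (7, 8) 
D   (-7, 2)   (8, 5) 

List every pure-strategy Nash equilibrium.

(D, R)

(U, L): Player II prefers R (8 > -3) — not an equilibrium.
(U, R): Player I prefers D (8 > 7) — not an equilibrium.
(D, L): Player I prefers U (8 > -7); Player II prefers R (5 > 2) — not an equilibrium.
(D, R): Player I gets 8 ≥ 7 from U, and Player II gets 5 ≥ 2 from L — Nash equilibrium.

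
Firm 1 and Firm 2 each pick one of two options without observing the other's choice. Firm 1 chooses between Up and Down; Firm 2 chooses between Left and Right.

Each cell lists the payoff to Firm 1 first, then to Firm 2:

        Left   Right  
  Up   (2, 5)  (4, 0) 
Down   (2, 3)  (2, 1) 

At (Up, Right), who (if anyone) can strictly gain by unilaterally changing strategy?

Firm 1 at (Up, Right) earns 4; deviating to Down yields 2 — not better.
Firm 2 earns 0; deviating to Left yields 5 — a strict improvement.
Only Firm 2 has a strictly profitable deviation.

Firm 2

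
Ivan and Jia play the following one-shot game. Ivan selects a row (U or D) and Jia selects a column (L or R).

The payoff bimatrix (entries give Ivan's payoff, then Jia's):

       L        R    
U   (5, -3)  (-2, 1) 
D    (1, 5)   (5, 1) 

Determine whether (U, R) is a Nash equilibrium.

No

At (U, R), Ivan earns -2; switching to D would give 5, so Ivan would deviate.
Jia earns 1; switching to L would give -3, so Jia has no profitable deviation.
Since at least one player can profitably deviate, this is not a Nash equilibrium.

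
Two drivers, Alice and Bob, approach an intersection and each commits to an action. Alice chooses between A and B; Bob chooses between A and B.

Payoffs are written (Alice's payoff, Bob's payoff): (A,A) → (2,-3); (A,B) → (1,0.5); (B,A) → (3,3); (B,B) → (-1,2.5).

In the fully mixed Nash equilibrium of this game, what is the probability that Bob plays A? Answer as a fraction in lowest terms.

2/3

Let y be the probability that Bob plays A. In a completely mixed equilibrium, Alice must be indifferent between A and B.
Alice's expected payoff from A is 2y + (1−y); from B it is 3y − (1−y).
Setting these equal: y + 1 = 4y − 1, so y = 2/3.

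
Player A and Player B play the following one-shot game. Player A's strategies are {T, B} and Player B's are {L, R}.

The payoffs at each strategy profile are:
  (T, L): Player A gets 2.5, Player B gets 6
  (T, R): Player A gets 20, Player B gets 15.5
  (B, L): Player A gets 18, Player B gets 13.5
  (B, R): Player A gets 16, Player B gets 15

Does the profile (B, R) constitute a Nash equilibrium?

At (B, R), Player A earns 16; switching to T would give 20, so Player A would deviate.
Player B earns 15; switching to L would give 13.5, so Player B has no profitable deviation.
Since at least one player can profitably deviate, this is not a Nash equilibrium.

No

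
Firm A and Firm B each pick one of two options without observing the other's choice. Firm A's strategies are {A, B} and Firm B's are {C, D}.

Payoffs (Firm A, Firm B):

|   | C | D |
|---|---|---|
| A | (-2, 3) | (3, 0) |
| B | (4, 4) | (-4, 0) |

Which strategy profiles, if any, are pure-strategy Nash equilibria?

(A, C): Firm A prefers B (4 > -2) — not an equilibrium.
(A, D): Firm B prefers C (3 > 0) — not an equilibrium.
(B, C): Firm A gets 4 ≥ -2 from A, and Firm B gets 4 ≥ 0 from D — Nash equilibrium.
(B, D): Firm A prefers A (3 > -4); Firm B prefers C (4 > 0) — not an equilibrium.

(B, C)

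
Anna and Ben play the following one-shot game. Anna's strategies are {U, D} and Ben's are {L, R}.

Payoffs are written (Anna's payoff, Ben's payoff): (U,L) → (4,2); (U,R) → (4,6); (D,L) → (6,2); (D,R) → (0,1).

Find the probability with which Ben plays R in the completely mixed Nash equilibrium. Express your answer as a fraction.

Let y be the probability that Ben plays L. In a completely mixed equilibrium, Anna must be indifferent between U and D.
Anna's expected payoff from U is 4y + 4(1−y); from D it is 6y.
Setting these equal: 4 = 6y, so y = 2/3.
Therefore Ben plays R with probability 1 − 2/3 = 1/3.

1/3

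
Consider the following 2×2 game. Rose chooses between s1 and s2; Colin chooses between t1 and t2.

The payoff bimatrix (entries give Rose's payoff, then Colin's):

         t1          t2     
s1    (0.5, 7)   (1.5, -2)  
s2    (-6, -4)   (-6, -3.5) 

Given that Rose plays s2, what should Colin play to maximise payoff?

Against s2, Colin earns -4 from t1 and -3.5 from t2.
So t2 is the best response.

t2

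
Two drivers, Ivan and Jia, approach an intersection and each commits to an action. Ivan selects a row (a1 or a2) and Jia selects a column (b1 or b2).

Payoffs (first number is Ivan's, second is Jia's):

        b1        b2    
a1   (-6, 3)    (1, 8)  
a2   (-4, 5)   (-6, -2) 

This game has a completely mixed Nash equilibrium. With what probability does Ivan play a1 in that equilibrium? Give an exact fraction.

Let p be the probability that Ivan plays a1. In a completely mixed equilibrium, Jia must be indifferent between b1 and b2.
Jia's expected payoff from b1 is 3p + 5(1−p); from b2 it is 8p − 2(1−p).
Setting these equal: −2p + 5 = 10p − 2, so p = 7/12.

7/12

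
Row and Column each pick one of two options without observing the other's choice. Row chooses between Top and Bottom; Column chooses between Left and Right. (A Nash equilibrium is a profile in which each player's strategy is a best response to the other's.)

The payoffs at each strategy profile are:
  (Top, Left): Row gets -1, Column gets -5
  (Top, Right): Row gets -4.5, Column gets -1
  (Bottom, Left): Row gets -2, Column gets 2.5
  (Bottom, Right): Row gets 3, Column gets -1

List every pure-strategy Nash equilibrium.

(Top, Left): Column prefers Right (-1 > -5) — not an equilibrium.
(Top, Right): Row prefers Bottom (3 > -4.5) — not an equilibrium.
(Bottom, Left): Row prefers Top (-1 > -2) — not an equilibrium.
(Bottom, Right): Column prefers Left (2.5 > -1) — not an equilibrium.

none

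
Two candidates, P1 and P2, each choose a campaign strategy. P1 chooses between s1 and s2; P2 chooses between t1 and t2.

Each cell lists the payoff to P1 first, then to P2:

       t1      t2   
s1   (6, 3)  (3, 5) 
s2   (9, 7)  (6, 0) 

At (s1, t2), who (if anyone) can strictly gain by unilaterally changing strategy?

P1 at (s1, t2) earns 3; deviating to s2 yields 6 — a strict improvement.
P2 earns 5; deviating to t1 yields 3 — not better.
Only P1 has a strictly profitable deviation.

P1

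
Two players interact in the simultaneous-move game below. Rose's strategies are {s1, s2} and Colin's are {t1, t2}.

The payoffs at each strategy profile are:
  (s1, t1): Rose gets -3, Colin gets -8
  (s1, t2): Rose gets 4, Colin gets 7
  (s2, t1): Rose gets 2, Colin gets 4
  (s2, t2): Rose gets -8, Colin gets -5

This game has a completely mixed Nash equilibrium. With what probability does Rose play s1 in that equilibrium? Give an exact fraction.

3/8

Let p be the probability that Rose plays s1. In a completely mixed equilibrium, Colin must be indifferent between t1 and t2.
Colin's expected payoff from t1 is −8p + 4(1−p); from t2 it is 7p − 5(1−p).
Setting these equal: −12p + 4 = 12p − 5, so p = 3/8.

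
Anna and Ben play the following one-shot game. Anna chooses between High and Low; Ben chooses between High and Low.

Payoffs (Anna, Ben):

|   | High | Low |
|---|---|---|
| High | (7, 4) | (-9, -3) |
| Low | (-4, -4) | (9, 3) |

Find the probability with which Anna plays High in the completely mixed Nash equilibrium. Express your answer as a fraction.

1/2

Let x be the probability that Anna plays High. In a completely mixed equilibrium, Ben must be indifferent between High and Low.
Ben's expected payoff from High is 4x − 4(1−x); from Low it is −3x + 3(1−x).
Setting these equal: 8x − 4 = −6x + 3, so x = 1/2.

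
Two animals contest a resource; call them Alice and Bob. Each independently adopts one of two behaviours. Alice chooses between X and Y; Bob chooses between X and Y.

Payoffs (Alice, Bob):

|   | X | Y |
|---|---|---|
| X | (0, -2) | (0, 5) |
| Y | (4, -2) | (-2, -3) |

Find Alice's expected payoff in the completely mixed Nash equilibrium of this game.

0

First find y, the probability Bob plays X, from Alice's indifference between X and Y: 0 = 4y − 2(1−y), giving y = 1/3.
Since Alice is indifferent in equilibrium, Alice's expected payoff equals the payoff from either row against (1/3, 2/3). Using X: 0 = 0.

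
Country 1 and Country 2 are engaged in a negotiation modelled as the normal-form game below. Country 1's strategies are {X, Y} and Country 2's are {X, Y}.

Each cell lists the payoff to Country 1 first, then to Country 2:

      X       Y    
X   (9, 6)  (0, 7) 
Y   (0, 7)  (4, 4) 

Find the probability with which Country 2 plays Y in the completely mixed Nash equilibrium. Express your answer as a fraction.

Let q be the probability that Country 2 plays X. In a completely mixed equilibrium, Country 1 must be indifferent between X and Y.
Country 1's expected payoff from X is 9q; from Y it is 4(1−q).
Setting these equal: 9q = −4q + 4, so q = 4/13.
Therefore Country 2 plays Y with probability 1 − 4/13 = 9/13.

9/13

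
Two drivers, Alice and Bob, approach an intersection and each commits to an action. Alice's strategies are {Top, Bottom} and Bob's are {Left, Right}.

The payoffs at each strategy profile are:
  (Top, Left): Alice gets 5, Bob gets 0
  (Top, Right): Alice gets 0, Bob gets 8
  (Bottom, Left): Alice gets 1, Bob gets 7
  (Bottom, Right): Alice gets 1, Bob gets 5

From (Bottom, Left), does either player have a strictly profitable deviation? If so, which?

Alice

Alice at (Bottom, Left) earns 1; deviating to Top yields 5 — a strict improvement.
Bob earns 7; deviating to Right yields 5 — not better.
Only Alice has a strictly profitable deviation.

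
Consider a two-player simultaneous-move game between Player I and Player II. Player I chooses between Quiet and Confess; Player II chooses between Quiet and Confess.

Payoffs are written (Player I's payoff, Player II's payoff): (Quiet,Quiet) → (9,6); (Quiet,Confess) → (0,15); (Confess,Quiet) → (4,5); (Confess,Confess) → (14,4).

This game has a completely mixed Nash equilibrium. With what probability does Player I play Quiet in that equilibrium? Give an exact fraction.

1/10

Let r be the probability that Player I plays Quiet. In a completely mixed equilibrium, Player II must be indifferent between Quiet and Confess.
Player II's expected payoff from Quiet is 6r + 5(1−r); from Confess it is 15r + 4(1−r).
Setting these equal: r + 5 = 11r + 4, so r = 1/10.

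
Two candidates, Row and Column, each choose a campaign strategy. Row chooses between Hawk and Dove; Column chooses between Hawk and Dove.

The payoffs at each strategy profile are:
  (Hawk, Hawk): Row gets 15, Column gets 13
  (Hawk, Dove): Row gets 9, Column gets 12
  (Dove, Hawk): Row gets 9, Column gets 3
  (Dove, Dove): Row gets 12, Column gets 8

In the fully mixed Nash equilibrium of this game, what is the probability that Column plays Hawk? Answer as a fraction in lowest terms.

Let y be the probability that Column plays Hawk. In a completely mixed equilibrium, Row must be indifferent between Hawk and Dove.
Row's expected payoff from Hawk is 15y + 9(1−y); from Dove it is 9y + 12(1−y).
Setting these equal: 6y + 9 = −3y + 12, so y = 1/3.

1/3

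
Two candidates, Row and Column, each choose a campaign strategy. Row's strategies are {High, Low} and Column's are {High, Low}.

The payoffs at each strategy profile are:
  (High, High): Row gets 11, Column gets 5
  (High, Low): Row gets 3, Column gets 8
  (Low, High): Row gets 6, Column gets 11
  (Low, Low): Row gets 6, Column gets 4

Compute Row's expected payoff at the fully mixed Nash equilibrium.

6

First find q, the probability Column plays High, from Row's indifference between High and Low: 11q + 3(1−q) = 6q + 6(1−q), giving q = 3/8.
Since Row is indifferent in equilibrium, Row's expected payoff equals the payoff from either row against (3/8, 5/8). Using High: 11(3/8) + 3(5/8) = 6.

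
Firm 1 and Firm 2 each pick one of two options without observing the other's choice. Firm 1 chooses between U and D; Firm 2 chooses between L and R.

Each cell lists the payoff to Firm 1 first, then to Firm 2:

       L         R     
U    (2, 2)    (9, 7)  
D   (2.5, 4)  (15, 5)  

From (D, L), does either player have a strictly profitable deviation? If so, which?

Firm 2

Firm 1 at (D, L) earns 2.5; deviating to U yields 2 — not better.
Firm 2 earns 4; deviating to R yields 5 — a strict improvement.
Only Firm 2 has a strictly profitable deviation.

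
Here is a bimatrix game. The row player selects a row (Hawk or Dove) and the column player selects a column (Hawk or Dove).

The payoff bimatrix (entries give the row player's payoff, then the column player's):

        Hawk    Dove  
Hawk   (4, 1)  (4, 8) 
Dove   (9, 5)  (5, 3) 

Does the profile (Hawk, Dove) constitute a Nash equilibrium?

At (Hawk, Dove), the row player earns 4; switching to Dove would give 5, so the row player would deviate.
The column player earns 8; switching to Hawk would give 1, so the column player has no profitable deviation.
Since at least one player can profitably deviate, this is not a Nash equilibrium.

No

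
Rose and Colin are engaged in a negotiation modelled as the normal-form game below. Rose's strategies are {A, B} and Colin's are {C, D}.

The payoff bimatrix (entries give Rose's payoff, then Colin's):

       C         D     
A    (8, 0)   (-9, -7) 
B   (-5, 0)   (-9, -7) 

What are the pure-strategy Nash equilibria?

(A, C)

(A, C): Rose gets 8 ≥ -5 from B, and Colin gets 0 ≥ -7 from D — Nash equilibrium.
(A, D): Colin prefers C (0 > -7) — not an equilibrium.
(B, C): Rose prefers A (8 > -5) — not an equilibrium.
(B, D): Colin prefers C (0 > -7) — not an equilibrium.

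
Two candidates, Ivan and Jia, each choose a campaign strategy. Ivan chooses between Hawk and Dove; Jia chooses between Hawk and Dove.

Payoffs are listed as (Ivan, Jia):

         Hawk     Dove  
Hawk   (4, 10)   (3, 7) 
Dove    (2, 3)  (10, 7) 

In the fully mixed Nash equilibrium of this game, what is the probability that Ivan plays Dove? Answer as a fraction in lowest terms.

Let r be the probability that Ivan plays Hawk. In a completely mixed equilibrium, Jia must be indifferent between Hawk and Dove.
Jia's expected payoff from Hawk is 10r + 3(1−r); from Dove it is 7r + 7(1−r).
Setting these equal: 7r + 3 = 7, so r = 4/7.
Therefore Ivan plays Dove with probability 1 − 4/7 = 3/7.

3/7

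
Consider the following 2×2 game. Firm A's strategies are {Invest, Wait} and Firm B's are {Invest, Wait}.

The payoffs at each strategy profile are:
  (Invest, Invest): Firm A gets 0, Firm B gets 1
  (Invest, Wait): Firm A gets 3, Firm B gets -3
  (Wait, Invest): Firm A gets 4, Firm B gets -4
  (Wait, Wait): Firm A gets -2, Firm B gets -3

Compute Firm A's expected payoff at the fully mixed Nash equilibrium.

First find y, the probability Firm B plays Invest, from Firm A's indifference between Invest and Wait: 3(1−y) = 4y − 2(1−y), giving y = 5/9.
Since Firm A is indifferent in equilibrium, Firm A's expected payoff equals the payoff from either row against (5/9, 4/9). Using Invest: 3(4/9) = 4/3.

4/3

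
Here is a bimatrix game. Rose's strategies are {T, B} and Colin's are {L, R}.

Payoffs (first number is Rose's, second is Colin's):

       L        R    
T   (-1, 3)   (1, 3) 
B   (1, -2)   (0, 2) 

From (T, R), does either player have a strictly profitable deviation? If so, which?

Neither

Rose at (T, R) earns 1; deviating to B yields 0 — not better.
Colin earns 3; deviating to L yields 3 — not better.
Neither player can strictly improve; the profile is a Nash equilibrium.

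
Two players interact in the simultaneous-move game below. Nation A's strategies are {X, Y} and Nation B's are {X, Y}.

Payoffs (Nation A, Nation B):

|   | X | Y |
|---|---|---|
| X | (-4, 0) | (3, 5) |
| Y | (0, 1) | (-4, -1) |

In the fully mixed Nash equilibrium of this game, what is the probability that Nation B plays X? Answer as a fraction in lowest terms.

Let q be the probability that Nation B plays X. In a completely mixed equilibrium, Nation A must be indifferent between X and Y.
Nation A's expected payoff from X is −4q + 3(1−q); from Y it is −4(1−q).
Setting these equal: −7q + 3 = 4q − 4, so q = 7/11.

7/11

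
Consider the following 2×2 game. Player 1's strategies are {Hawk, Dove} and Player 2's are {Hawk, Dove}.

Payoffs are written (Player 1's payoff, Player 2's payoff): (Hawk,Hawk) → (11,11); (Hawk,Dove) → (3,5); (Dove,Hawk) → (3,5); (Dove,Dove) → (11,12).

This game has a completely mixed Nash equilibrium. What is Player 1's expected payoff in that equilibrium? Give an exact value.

7

First find y, the probability Player 2 plays Hawk, from Player 1's indifference between Hawk and Dove: 11y + 3(1−y) = 3y + 11(1−y), giving y = 1/2.
Since Player 1 is indifferent in equilibrium, Player 1's expected payoff equals the payoff from either row against (1/2, 1/2). Using Hawk: 11(1/2) + 3(1/2) = 7.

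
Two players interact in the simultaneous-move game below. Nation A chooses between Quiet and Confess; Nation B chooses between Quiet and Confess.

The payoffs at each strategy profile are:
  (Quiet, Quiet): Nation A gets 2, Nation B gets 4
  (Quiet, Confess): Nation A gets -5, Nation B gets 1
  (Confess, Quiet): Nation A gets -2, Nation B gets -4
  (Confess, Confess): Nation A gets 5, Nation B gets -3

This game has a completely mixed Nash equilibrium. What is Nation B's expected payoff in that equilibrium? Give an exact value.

First find p, the probability Nation A plays Quiet, from Nation B's indifference between Quiet and Confess: 4p − 4(1−p) = p − 3(1−p), giving p = 1/4.
Since Nation B is indifferent in equilibrium, Nation B's expected payoff equals the payoff from either column against (1/4, 3/4). Using Quiet: 4(1/4) − 4(3/4) = -2.

-2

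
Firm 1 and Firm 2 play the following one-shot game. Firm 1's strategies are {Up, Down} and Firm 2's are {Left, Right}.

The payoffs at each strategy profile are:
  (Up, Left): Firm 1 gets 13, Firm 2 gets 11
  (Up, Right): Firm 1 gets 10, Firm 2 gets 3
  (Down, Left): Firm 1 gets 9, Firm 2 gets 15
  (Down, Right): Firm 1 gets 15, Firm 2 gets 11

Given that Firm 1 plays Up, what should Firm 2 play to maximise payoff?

Left

Against Up, Firm 2 earns 11 from Left and 3 from Right.
So Left is the best response.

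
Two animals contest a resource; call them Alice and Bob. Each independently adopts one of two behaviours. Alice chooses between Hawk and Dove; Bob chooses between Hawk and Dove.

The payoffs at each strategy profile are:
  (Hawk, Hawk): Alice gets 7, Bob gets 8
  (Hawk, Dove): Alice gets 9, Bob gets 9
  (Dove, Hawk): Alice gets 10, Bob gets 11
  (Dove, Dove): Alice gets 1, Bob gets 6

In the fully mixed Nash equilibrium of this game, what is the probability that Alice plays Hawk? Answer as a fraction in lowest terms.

5/6

Let x be the probability that Alice plays Hawk. In a completely mixed equilibrium, Bob must be indifferent between Hawk and Dove.
Bob's expected payoff from Hawk is 8x + 11(1−x); from Dove it is 9x + 6(1−x).
Setting these equal: −3x + 11 = 3x + 6, so x = 5/6.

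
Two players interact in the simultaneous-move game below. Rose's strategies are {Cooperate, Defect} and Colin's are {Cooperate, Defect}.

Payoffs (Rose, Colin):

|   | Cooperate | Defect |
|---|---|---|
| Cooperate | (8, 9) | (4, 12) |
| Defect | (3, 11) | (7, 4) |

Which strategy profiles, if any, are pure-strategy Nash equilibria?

(Cooperate, Cooperate): Colin prefers Defect (12 > 9) — not an equilibrium.
(Cooperate, Defect): Rose prefers Defect (7 > 4) — not an equilibrium.
(Defect, Cooperate): Rose prefers Cooperate (8 > 3) — not an equilibrium.
(Defect, Defect): Colin prefers Cooperate (11 > 4) — not an equilibrium.

none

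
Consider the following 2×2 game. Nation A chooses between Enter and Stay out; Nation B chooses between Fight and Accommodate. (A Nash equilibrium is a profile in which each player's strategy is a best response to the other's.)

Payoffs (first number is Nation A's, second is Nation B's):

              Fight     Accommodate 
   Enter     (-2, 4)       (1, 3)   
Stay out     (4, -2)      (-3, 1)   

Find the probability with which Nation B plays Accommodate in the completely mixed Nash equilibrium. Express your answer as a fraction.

3/5

Let q be the probability that Nation B plays Fight. In a completely mixed equilibrium, Nation A must be indifferent between Enter and Stay out.
Nation A's expected payoff from Enter is −2q + (1−q); from Stay out it is 4q − 3(1−q).
Setting these equal: −3q + 1 = 7q − 3, so q = 2/5.
Therefore Nation B plays Accommodate with probability 1 − 2/5 = 3/5.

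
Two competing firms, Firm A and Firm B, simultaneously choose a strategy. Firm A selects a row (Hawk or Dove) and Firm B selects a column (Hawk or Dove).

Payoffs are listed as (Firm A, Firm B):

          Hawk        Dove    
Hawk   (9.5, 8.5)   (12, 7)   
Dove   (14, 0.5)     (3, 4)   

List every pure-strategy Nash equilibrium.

none

(Hawk, Hawk): Firm A prefers Dove (14 > 9.5) — not an equilibrium.
(Hawk, Dove): Firm B prefers Hawk (8.5 > 7) — not an equilibrium.
(Dove, Hawk): Firm B prefers Dove (4 > 0.5) — not an equilibrium.
(Dove, Dove): Firm A prefers Hawk (12 > 3) — not an equilibrium.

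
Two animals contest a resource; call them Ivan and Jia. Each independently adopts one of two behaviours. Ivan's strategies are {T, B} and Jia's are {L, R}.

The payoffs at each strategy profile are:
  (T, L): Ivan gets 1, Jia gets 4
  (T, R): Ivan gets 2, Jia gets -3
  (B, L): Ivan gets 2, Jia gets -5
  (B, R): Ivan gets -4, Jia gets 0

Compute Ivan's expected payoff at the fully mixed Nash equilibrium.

8/7

First find y, the probability Jia plays L, from Ivan's indifference between T and B: y + 2(1−y) = 2y − 4(1−y), giving y = 6/7.
Since Ivan is indifferent in equilibrium, Ivan's expected payoff equals the payoff from either row against (6/7, 1/7). Using T: (6/7) + 2(1/7) = 8/7.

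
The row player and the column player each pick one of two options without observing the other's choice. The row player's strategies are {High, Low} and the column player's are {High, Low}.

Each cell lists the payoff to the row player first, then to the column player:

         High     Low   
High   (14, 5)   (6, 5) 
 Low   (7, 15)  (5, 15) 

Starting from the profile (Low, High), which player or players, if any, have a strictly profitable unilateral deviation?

The row player at (Low, High) earns 7; deviating to High yields 14 — a strict improvement.
The column player earns 15; deviating to Low yields 15 — not better.
Only the row player has a strictly profitable deviation.

The row player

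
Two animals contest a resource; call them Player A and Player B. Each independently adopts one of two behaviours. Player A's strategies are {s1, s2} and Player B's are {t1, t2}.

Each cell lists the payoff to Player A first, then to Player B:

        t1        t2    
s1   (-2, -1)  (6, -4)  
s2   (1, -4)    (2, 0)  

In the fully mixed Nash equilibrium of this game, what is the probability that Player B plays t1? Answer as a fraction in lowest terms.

4/7

Let q be the probability that Player B plays t1. In a completely mixed equilibrium, Player A must be indifferent between s1 and s2.
Player A's expected payoff from s1 is −2q + 6(1−q); from s2 it is q + 2(1−q).
Setting these equal: −8q + 6 = −q + 2, so q = 4/7.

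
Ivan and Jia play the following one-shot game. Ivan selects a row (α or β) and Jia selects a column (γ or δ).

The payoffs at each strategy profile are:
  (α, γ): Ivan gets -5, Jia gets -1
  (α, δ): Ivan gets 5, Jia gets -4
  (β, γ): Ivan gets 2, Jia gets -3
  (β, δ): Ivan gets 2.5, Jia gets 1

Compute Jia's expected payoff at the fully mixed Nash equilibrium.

First find p, the probability Ivan plays α, from Jia's indifference between γ and δ: −p − 3(1−p) = −4p + (1−p), giving p = 4/7.
Since Jia is indifferent in equilibrium, Jia's expected payoff equals the payoff from either column against (4/7, 3/7). Using γ: −(4/7) − 3(3/7) = -13/7.

-13/7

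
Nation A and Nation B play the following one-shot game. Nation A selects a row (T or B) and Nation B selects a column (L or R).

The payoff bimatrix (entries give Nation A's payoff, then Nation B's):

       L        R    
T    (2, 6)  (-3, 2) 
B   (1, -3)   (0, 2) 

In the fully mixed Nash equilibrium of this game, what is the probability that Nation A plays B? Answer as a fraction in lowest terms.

Let p be the probability that Nation A plays T. In a completely mixed equilibrium, Nation B must be indifferent between L and R.
Nation B's expected payoff from L is 6p − 3(1−p); from R it is 2p + 2(1−p).
Setting these equal: 9p − 3 = 2, so p = 5/9.
Therefore Nation A plays B with probability 1 − 5/9 = 4/9.

4/9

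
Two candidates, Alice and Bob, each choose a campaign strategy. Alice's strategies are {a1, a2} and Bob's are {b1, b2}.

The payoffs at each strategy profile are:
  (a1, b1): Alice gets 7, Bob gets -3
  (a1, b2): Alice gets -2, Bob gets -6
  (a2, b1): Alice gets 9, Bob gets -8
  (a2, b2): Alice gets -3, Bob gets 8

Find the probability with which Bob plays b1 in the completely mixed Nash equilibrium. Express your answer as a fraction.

Let y be the probability that Bob plays b1. In a completely mixed equilibrium, Alice must be indifferent between a1 and a2.
Alice's expected payoff from a1 is 7y − 2(1−y); from a2 it is 9y − 3(1−y).
Setting these equal: 9y − 2 = 12y − 3, so y = 1/3.

1/3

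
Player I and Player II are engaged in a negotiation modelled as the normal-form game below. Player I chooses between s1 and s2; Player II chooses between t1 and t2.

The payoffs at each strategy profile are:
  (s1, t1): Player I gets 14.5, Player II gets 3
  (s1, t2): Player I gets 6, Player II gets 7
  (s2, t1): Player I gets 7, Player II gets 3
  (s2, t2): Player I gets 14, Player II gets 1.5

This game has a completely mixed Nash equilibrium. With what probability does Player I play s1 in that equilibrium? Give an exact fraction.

3/11

Let p be the probability that Player I plays s1. In a completely mixed equilibrium, Player II must be indifferent between t1 and t2.
Player II's expected payoff from t1 is 3p + 3(1−p); from t2 it is 7p + 1.5(1−p).
Setting these equal: 3 = 5.5p + 1.5, so p = 3/11.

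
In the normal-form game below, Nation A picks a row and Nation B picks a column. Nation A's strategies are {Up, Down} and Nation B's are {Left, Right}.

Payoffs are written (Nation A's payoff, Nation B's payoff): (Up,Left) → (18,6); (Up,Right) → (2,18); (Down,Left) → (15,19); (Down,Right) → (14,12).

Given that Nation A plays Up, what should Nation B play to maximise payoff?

Right

Against Up, Nation B earns 6 from Left and 18 from Right.
So Right is the best response.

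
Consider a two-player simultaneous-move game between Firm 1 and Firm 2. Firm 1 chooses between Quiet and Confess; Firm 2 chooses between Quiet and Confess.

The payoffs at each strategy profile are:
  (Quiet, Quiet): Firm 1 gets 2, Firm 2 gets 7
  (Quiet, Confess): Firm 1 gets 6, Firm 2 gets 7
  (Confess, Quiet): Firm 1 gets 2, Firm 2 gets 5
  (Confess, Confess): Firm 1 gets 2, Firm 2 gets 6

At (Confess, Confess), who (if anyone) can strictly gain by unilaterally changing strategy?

Firm 1 at (Confess, Confess) earns 2; deviating to Quiet yields 6 — a strict improvement.
Firm 2 earns 6; deviating to Quiet yields 5 — not better.
Only Firm 1 has a strictly profitable deviation.

Firm 1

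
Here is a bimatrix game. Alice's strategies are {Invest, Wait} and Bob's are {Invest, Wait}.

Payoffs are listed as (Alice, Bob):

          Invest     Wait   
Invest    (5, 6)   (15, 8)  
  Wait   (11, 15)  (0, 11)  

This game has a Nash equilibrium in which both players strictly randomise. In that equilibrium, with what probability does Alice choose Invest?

Let p be the probability that Alice plays Invest. In a completely mixed equilibrium, Bob must be indifferent between Invest and Wait.
Bob's expected payoff from Invest is 6p + 15(1−p); from Wait it is 8p + 11(1−p).
Setting these equal: −9p + 15 = −3p + 11, so p = 2/3.

2/3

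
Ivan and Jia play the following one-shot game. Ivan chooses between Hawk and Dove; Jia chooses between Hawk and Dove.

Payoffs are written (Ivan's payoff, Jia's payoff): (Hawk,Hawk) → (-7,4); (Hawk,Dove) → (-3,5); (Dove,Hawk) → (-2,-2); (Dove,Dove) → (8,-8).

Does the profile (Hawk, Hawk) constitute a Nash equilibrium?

At (Hawk, Hawk), Ivan earns -7; switching to Dove would give -2, so Ivan would deviate.
Jia earns 4; switching to Dove would give 5, so Jia would deviate.
Since at least one player can profitably deviate, this is not a Nash equilibrium.

No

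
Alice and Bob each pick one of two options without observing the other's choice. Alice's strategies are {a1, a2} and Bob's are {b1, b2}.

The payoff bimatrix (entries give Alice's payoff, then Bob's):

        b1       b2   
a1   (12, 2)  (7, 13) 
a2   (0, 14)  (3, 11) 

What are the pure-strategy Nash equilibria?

(a1, b2)

(a1, b1): Bob prefers b2 (13 > 2) — not an equilibrium.
(a1, b2): Alice gets 7 ≥ 3 from a2, and Bob gets 13 ≥ 2 from b1 — Nash equilibrium.
(a2, b1): Alice prefers a1 (12 > 0) — not an equilibrium.
(a2, b2): Alice prefers a1 (7 > 3); Bob prefers b1 (14 > 11) — not an equilibrium.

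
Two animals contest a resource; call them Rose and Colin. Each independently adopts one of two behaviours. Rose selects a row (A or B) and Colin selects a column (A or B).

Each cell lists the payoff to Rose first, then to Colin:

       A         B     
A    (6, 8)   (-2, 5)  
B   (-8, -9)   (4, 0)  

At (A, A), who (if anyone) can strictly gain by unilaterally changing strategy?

Rose at (A, A) earns 6; deviating to B yields -8 — not better.
Colin earns 8; deviating to B yields 5 — not better.
Neither player can strictly improve; the profile is a Nash equilibrium.

Neither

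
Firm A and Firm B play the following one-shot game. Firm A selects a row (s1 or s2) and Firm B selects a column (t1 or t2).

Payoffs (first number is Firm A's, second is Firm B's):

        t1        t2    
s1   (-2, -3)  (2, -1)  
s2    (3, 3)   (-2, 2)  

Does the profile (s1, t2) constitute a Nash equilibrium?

At (s1, t2), Firm A earns 2; switching to s2 would give -2, so Firm A has no profitable deviation.
Firm B earns -1; switching to t1 would give -3, so Firm B has no profitable deviation.
Neither player can gain by a unilateral deviation, so this profile is a Nash equilibrium.

Yes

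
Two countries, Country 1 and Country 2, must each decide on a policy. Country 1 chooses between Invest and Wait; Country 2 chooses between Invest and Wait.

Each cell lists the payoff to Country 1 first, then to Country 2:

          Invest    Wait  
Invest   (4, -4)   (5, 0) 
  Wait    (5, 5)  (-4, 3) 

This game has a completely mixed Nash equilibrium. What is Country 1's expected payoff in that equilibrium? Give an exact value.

41/10

First find q, the probability Country 2 plays Invest, from Country 1's indifference between Invest and Wait: 4q + 5(1−q) = 5q − 4(1−q), giving q = 9/10.
Since Country 1 is indifferent in equilibrium, Country 1's expected payoff equals the payoff from either row against (9/10, 1/10). Using Invest: 4(9/10) + 5(1/10) = 41/10.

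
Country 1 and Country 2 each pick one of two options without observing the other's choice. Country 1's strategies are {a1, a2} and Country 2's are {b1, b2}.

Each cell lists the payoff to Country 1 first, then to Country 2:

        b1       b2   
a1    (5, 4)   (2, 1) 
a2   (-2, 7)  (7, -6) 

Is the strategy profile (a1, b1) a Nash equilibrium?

Yes

At (a1, b1), Country 1 earns 5; switching to a2 would give -2, so Country 1 has no profitable deviation.
Country 2 earns 4; switching to b2 would give 1, so Country 2 has no profitable deviation.
Neither player can gain by a unilateral deviation, so this profile is a Nash equilibrium.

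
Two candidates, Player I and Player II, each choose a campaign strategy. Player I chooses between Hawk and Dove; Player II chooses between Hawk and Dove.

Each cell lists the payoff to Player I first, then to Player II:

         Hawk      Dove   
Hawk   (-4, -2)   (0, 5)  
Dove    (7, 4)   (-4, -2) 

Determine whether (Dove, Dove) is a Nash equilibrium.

At (Dove, Dove), Player I earns -4; switching to Hawk would give 0, so Player I would deviate.
Player II earns -2; switching to Hawk would give 4, so Player II would deviate.
Since at least one player can profitably deviate, this is not a Nash equilibrium.

No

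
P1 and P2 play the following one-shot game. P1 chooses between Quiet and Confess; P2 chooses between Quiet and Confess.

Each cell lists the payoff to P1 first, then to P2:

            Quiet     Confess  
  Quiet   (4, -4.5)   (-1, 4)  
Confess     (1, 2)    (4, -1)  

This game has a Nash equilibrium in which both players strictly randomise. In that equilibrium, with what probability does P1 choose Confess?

17/23

Let r be the probability that P1 plays Quiet. In a completely mixed equilibrium, P2 must be indifferent between Quiet and Confess.
P2's expected payoff from Quiet is −4.5r + 2(1−r); from Confess it is 4r − (1−r).
Setting these equal: −6.5r + 2 = 5r − 1, so r = 6/23.
Therefore P1 plays Confess with probability 1 − 6/23 = 17/23.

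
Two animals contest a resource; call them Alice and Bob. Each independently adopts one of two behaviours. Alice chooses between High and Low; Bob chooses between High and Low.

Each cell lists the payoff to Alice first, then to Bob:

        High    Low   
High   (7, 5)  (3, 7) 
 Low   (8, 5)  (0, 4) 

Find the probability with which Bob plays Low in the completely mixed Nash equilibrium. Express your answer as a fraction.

Let q be the probability that Bob plays High. In a completely mixed equilibrium, Alice must be indifferent between High and Low.
Alice's expected payoff from High is 7q + 3(1−q); from Low it is 8q.
Setting these equal: 4q + 3 = 8q, so q = 3/4.
Therefore Bob plays Low with probability 1 − 3/4 = 1/4.

1/4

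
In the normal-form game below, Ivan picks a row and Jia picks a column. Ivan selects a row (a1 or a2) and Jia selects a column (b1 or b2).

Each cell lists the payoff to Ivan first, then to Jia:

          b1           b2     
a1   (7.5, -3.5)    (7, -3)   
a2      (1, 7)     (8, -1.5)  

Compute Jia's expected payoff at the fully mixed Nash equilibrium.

First find p, the probability Ivan plays a1, from Jia's indifference between b1 and b2: −3.5p + 7(1−p) = −3p − 1.5(1−p), giving p = 17/18.
Since Jia is indifferent in equilibrium, Jia's expected payoff equals the payoff from either column against (17/18, 1/18). Using b1: −3.5(17/18) + 7(1/18) = -35/12.

-35/12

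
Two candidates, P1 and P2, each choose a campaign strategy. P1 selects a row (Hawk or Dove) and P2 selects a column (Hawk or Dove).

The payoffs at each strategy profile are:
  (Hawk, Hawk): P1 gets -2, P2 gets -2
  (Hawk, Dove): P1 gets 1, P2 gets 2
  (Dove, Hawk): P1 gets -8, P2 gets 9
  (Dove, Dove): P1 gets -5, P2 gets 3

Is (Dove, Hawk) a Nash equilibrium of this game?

No

At (Dove, Hawk), P1 earns -8; switching to Hawk would give -2, so P1 would deviate.
P2 earns 9; switching to Dove would give 3, so P2 has no profitable deviation.
Since at least one player can profitably deviate, this is not a Nash equilibrium.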